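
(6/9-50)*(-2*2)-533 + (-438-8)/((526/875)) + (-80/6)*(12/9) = -2592728/2367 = -1095.36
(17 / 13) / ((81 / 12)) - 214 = -75046 / 351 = -213.81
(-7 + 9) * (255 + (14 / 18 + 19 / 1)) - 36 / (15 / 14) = 23218 / 45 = 515.96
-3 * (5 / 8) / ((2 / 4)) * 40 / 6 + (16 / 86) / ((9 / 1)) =-9667 / 387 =-24.98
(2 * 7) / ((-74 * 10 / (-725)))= 1015 / 74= 13.72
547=547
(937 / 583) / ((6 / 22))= 937 / 159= 5.89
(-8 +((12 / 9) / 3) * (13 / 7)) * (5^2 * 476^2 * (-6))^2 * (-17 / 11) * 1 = 140882527905280000 / 11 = 12807502536843636.36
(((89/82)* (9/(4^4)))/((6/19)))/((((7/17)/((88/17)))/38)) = 1060257/18368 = 57.72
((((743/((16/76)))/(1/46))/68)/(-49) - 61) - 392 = -3343483/6664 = -501.72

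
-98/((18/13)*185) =-637/1665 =-0.38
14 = 14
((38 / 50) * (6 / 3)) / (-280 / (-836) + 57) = 7942 / 299575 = 0.03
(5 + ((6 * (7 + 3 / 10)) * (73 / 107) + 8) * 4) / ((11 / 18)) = 137034 / 535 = 256.14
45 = 45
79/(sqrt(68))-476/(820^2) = 9.58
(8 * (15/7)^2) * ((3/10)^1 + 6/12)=1440/49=29.39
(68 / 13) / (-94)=-34 / 611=-0.06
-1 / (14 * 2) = -1 / 28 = -0.04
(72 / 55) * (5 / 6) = 12 / 11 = 1.09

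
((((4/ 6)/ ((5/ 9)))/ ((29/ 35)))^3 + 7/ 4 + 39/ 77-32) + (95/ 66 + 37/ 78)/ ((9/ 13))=-4855775843/ 202818924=-23.94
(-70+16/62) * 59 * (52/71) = -3013.64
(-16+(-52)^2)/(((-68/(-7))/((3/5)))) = 14112/85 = 166.02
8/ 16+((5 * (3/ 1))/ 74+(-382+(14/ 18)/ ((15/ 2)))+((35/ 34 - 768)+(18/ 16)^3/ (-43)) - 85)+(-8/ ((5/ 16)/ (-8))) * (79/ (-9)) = -5666207288251/ 1869488640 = -3030.89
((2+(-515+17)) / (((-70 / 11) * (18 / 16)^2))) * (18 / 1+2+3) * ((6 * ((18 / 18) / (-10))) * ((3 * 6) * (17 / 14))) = -68265472 / 3675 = -18575.64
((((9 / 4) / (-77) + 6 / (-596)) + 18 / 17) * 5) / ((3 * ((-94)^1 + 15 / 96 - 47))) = -10605400 / 879049787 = -0.01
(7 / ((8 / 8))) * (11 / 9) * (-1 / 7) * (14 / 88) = -7 / 36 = -0.19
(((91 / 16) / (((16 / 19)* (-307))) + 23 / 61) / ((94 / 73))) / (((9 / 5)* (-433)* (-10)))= 124256731 / 3512339039232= 0.00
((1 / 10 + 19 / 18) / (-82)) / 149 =-26 / 274905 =-0.00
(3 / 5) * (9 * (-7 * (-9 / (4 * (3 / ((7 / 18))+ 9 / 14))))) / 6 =441 / 260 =1.70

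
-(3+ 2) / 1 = -5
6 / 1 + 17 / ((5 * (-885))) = 26533 / 4425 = 6.00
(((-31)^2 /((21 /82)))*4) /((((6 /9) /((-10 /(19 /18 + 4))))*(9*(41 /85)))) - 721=-6994077 /637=-10979.71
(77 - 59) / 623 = 18 / 623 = 0.03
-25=-25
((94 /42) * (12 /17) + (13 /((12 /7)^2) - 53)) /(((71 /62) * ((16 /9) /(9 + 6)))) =-374479845 /1081472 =-346.27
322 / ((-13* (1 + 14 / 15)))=-4830 / 377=-12.81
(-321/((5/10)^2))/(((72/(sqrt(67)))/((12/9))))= -214 * sqrt(67)/9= -194.63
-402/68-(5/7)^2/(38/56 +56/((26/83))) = -91948033/15545922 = -5.91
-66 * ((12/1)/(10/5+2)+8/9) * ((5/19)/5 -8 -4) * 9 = 524370/19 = 27598.42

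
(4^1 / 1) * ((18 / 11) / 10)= 36 / 55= 0.65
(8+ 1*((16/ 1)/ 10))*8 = 384/ 5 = 76.80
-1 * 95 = -95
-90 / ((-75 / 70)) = 84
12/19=0.63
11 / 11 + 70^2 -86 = 4815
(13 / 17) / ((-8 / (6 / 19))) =-0.03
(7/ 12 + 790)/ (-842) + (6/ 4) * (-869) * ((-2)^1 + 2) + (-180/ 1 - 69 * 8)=-7405615/ 10104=-732.94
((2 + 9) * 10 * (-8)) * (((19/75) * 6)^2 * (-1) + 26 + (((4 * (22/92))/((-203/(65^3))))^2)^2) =-146569527620796463808503520774176/59402607474090125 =-2467392154203437.72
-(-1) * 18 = 18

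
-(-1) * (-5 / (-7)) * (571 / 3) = 2855 / 21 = 135.95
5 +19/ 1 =24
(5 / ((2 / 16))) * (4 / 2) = 80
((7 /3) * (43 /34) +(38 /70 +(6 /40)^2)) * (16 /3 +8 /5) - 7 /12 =12743083 /535500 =23.80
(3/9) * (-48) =-16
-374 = -374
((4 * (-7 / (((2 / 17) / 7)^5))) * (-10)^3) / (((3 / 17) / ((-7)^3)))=-121754746670172875 / 3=-40584915556724291.67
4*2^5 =128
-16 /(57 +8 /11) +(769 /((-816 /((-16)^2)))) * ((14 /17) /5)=-22029104 /550545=-40.01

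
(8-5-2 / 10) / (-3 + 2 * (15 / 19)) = -1.97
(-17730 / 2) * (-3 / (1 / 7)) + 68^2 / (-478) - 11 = 44488494 / 239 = 186144.33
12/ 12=1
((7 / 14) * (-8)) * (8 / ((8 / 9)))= -36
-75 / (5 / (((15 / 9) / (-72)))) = 25 / 72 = 0.35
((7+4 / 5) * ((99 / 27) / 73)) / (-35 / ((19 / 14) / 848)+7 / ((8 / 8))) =-2717 / 151616255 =-0.00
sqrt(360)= 6 * sqrt(10)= 18.97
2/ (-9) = -2/ 9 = -0.22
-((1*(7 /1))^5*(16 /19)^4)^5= -1621252480186718171423769614040818421210284032 /37589973457545958193355601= -43129918195280385648.67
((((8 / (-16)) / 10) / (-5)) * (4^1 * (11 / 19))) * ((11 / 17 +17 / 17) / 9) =308 / 72675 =0.00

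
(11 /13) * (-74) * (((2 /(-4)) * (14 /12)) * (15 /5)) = 109.58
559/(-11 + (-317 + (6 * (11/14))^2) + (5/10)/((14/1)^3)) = -3067792/1678095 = -1.83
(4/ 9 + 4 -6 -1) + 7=4.44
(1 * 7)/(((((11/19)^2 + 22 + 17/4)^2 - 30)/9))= 18766224/201594463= 0.09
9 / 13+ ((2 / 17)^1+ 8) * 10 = 18093 / 221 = 81.87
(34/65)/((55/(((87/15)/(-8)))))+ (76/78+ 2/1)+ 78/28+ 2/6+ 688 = 347390299/500500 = 694.09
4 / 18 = 2 / 9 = 0.22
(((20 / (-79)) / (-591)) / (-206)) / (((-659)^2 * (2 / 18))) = -30 / 696147665909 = -0.00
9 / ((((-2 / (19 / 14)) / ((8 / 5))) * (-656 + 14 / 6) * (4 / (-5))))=-513 / 27454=-0.02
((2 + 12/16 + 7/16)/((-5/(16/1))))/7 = -51/35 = -1.46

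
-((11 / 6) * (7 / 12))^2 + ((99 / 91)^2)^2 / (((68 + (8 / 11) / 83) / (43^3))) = 210014873862024143 / 128332827814464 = 1636.49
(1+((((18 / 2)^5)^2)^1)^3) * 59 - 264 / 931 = 2328503932899350842836678921352394 / 931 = 2501078338237756007343372000000.00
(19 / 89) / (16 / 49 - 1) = -931 / 2937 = -0.32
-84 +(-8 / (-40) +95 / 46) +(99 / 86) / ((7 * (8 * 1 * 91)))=-4119375887 / 50399440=-81.73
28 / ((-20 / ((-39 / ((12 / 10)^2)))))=37.92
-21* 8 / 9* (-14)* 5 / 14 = 280 / 3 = 93.33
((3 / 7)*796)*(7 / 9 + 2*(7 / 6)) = 3184 / 3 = 1061.33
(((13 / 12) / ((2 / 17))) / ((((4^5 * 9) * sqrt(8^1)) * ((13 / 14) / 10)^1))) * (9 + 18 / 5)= 833 * sqrt(2) / 24576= 0.05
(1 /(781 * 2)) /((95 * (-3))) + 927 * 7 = 2888708129 /445170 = 6489.00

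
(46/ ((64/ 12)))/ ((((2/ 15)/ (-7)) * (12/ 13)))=-31395/ 64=-490.55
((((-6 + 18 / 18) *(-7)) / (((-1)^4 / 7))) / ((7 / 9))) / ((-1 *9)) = -35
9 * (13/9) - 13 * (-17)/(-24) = 3.79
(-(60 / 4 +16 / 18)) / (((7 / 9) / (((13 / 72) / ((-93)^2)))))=-1859 / 4359096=-0.00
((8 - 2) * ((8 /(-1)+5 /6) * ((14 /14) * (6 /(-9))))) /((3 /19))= 1634 /9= 181.56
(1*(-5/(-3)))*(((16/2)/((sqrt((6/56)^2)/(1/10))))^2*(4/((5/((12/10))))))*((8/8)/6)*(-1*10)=-100352/675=-148.67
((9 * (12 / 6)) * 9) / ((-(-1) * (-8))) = -81 / 4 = -20.25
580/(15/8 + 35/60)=235.93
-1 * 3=-3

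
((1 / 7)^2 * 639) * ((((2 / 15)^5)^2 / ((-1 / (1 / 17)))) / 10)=-36352 / 266860986328125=-0.00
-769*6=-4614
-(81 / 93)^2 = -729 / 961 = -0.76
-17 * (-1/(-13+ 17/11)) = -187/126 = -1.48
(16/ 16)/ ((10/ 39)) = 39/ 10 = 3.90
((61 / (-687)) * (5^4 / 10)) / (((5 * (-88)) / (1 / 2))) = 1525 / 241824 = 0.01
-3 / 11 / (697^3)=-3 / 3724697603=-0.00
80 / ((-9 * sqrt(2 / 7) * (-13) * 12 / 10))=100 * sqrt(14) / 351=1.07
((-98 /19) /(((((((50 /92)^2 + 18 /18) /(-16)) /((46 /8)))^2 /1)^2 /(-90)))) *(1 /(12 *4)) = 263901166920252390359040 /1072481336138659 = 246065976.19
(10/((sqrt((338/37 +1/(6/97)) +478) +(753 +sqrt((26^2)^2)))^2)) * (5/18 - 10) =-4791500/(sqrt(24804726) +317238)^2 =-0.00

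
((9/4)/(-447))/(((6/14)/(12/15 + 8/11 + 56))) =-5537/8195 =-0.68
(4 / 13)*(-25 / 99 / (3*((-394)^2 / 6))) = -50 / 49947183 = -0.00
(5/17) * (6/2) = 15/17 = 0.88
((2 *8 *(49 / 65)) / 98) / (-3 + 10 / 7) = -56 / 715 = -0.08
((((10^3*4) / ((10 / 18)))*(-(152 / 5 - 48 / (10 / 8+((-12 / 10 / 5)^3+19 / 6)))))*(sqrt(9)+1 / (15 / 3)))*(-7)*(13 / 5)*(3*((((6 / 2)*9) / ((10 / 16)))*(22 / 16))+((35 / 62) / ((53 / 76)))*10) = 51648291420845543424 / 33908767975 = 1523154467.27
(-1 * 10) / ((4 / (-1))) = 5 / 2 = 2.50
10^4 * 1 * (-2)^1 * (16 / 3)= -320000 / 3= -106666.67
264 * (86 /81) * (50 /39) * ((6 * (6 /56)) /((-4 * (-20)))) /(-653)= -0.00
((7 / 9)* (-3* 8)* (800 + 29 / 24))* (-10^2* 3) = 13460300 / 3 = 4486766.67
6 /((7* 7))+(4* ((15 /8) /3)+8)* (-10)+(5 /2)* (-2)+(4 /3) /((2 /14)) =-14780 /147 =-100.54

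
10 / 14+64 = 453 / 7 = 64.71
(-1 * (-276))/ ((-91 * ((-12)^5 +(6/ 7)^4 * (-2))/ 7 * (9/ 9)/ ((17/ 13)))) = 938791/ 8414062488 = 0.00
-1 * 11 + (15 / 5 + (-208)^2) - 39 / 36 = 519059 / 12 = 43254.92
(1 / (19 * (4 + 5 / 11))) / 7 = 11 / 6517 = 0.00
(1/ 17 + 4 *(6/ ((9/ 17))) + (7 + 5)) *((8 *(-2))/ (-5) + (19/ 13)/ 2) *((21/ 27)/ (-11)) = -10469879/ 656370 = -15.95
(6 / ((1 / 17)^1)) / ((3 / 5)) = 170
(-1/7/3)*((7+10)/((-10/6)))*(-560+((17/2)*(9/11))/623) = -130478519/479710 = -271.99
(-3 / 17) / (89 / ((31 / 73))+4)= -31 / 37519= -0.00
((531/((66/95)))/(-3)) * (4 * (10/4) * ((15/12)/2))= -140125/88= -1592.33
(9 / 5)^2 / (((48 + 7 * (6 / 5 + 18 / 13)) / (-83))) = -29133 / 7160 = -4.07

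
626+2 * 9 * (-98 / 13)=6374 / 13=490.31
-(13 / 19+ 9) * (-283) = 52072 / 19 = 2740.63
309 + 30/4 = 633/2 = 316.50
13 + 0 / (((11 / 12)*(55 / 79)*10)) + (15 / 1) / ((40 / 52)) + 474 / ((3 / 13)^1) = 4173 / 2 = 2086.50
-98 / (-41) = 98 / 41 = 2.39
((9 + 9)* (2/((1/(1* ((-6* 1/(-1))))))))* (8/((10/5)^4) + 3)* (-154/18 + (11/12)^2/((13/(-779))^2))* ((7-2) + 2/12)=15888643001/1352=11751954.88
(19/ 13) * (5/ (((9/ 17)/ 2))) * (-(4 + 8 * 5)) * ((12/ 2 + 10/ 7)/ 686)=-284240/ 21609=-13.15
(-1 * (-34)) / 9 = 34 / 9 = 3.78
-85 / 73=-1.16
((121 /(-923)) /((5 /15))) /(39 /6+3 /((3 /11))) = -726 /32305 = -0.02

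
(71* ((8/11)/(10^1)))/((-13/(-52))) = 1136/55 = 20.65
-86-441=-527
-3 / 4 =-0.75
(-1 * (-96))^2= 9216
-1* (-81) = 81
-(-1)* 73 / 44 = 73 / 44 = 1.66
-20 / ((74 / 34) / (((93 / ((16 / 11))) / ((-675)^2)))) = -5797 / 4495500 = -0.00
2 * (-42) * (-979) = 82236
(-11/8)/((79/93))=-1023/632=-1.62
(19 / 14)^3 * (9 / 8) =61731 / 21952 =2.81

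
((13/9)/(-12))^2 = 169/11664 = 0.01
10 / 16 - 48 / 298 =0.46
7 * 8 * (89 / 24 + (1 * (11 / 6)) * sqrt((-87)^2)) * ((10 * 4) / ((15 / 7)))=1535464 / 9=170607.11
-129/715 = -0.18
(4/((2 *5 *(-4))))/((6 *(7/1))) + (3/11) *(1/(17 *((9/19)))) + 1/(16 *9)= 36221/942480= 0.04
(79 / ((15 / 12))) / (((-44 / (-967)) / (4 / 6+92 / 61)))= 30404414 / 10065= 3020.81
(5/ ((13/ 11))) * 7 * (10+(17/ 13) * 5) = 82775/ 169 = 489.79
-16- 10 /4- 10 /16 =-153 /8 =-19.12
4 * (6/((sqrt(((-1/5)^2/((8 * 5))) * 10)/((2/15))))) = 32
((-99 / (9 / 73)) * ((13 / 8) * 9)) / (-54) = 10439 / 48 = 217.48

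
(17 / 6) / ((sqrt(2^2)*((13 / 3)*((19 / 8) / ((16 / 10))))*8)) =34 / 1235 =0.03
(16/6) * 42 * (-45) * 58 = -292320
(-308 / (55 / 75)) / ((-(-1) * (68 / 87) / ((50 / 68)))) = -228375 / 578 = -395.11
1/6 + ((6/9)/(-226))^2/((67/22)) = 2566613/15399414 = 0.17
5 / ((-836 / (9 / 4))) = -45 / 3344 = -0.01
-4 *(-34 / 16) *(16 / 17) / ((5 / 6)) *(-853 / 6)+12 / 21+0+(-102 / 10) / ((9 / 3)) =-47867 / 35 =-1367.63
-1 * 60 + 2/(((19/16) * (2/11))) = -964/19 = -50.74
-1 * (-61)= 61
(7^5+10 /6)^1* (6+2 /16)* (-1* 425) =-525060725 /12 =-43755060.42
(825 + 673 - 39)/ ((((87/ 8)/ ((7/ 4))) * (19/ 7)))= 142982/ 1653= 86.50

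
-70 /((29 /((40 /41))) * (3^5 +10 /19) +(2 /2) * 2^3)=-53200 /5507583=-0.01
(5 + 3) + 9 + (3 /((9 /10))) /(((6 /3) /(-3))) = 12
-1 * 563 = -563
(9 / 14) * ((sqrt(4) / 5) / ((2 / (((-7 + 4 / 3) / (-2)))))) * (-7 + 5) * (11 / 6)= -187 / 140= -1.34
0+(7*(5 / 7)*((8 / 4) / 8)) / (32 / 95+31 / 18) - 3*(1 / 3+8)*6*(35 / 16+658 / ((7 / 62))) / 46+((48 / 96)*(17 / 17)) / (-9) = -19010.93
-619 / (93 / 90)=-18570 / 31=-599.03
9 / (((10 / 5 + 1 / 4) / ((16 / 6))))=10.67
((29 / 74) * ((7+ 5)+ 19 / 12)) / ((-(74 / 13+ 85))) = -61451 / 1046952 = -0.06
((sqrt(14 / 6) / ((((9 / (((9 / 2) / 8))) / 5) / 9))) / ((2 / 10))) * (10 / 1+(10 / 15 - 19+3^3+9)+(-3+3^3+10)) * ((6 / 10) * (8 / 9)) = 925 * sqrt(21) / 6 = 706.48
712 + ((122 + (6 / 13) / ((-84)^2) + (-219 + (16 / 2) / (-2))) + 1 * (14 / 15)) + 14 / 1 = 15948783 / 25480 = 625.93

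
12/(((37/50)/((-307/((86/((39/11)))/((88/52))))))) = -552600/1591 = -347.33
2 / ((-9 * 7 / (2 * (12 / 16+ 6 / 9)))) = -17 / 189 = -0.09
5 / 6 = 0.83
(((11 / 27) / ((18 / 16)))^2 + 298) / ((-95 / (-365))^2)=93813559834 / 21316689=4400.94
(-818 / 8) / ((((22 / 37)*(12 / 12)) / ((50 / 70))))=-75665 / 616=-122.83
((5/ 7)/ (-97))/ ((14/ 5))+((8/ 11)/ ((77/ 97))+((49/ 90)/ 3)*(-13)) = -112245638/ 77640255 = -1.45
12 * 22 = 264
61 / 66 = 0.92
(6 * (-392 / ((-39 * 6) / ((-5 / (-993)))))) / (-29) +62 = 62.00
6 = 6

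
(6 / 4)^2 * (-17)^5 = -12778713 / 4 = -3194678.25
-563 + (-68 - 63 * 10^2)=-6931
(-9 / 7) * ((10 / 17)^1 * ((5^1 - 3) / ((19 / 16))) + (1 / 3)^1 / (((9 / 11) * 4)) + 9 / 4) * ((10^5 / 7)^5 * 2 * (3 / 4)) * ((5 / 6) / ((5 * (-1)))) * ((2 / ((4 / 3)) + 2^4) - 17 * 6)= -6158043125000000000000000000000 / 114001881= -54017030868113483145071.97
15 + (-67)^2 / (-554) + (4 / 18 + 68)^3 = 128240236885 / 403866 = 317531.65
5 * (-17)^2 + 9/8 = 11569/8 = 1446.12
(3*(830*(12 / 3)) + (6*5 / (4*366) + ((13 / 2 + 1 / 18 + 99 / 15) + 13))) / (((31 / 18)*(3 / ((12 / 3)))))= 219296426 / 28365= 7731.23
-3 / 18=-1 / 6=-0.17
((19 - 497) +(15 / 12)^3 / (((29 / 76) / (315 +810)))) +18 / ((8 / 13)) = 2463655 / 464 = 5309.60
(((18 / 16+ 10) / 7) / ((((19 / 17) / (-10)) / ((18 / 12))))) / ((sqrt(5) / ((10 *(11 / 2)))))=-249645 *sqrt(5) / 1064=-524.65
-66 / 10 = -33 / 5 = -6.60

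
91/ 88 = 1.03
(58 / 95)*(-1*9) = -522 / 95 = -5.49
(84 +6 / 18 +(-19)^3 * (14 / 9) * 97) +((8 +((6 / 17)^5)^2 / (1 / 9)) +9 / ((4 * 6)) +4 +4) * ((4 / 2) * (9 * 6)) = -37488802604705950861 / 36287890208082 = -1033094.03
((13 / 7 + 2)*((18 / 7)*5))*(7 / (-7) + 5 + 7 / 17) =182250 / 833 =218.79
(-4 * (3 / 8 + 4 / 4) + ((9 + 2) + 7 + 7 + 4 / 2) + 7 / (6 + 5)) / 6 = 3.69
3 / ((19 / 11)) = 33 / 19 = 1.74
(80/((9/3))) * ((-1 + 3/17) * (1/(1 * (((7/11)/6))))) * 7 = -24640/17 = -1449.41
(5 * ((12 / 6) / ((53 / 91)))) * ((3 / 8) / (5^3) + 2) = 182273 / 5300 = 34.39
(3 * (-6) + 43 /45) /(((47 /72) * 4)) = -1534 /235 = -6.53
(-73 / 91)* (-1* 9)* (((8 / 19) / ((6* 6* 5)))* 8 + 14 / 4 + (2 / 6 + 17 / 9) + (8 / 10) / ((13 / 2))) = 9516061 / 224770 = 42.34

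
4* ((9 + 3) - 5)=28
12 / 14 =0.86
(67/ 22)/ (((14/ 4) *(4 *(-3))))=-67/ 924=-0.07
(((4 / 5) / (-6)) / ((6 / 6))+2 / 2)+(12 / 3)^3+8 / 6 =331 / 5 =66.20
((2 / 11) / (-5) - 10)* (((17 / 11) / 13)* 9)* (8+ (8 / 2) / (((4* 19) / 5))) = -13259592 / 149435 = -88.73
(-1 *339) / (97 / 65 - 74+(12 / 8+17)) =44070 / 7021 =6.28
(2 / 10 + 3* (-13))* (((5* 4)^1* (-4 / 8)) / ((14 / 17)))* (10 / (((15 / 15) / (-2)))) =-65960 / 7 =-9422.86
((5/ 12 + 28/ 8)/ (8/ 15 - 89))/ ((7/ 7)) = -235/ 5308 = -0.04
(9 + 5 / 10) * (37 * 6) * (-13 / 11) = -27417 / 11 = -2492.45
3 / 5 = 0.60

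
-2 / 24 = -0.08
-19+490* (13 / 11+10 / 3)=72383 / 33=2193.42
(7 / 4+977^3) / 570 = 1243433113 / 760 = 1636096.20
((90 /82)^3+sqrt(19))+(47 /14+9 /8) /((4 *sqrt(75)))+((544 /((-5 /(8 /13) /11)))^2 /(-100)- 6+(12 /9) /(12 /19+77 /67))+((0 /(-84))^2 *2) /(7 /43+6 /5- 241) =-268745977303130341 /49509788030625+251 *sqrt(3) /3360+sqrt(19) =-5423.65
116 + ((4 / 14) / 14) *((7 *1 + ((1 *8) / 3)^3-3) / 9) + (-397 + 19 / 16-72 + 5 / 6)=-66855823 / 190512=-350.93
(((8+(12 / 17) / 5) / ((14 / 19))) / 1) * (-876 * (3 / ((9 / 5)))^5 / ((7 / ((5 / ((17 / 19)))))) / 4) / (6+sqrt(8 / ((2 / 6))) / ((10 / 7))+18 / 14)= -712354531250 / 162638847+997296343750 * sqrt(6) / 1184940171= -2318.38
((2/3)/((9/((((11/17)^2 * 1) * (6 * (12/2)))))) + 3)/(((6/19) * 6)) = 67811/31212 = 2.17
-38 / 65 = -0.58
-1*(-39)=39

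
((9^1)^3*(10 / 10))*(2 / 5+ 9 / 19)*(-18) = -1089126 / 95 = -11464.48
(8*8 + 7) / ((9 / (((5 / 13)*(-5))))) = -15.17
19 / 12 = 1.58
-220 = -220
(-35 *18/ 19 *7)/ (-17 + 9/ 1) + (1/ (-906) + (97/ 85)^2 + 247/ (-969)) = 7477053227/ 248742300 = 30.06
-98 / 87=-1.13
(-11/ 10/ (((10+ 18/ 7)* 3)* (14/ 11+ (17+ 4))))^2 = 121/ 70560000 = 0.00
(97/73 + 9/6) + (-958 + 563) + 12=-55505/146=-380.17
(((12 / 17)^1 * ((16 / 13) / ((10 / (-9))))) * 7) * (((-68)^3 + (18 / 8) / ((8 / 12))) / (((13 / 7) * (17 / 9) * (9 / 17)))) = 13311650268 / 14365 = 926672.49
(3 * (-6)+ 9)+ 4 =-5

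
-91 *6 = -546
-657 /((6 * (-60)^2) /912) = -1387 /50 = -27.74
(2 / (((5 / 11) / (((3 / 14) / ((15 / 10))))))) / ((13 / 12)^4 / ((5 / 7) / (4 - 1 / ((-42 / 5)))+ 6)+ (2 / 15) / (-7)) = 3.08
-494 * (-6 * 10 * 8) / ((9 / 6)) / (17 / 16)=2529280 / 17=148781.18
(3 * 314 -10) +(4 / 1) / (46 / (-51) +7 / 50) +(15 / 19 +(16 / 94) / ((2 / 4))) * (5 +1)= 933.53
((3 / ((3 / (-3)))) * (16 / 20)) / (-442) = 6 / 1105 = 0.01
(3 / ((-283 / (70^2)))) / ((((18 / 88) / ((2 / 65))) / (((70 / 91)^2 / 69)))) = -0.07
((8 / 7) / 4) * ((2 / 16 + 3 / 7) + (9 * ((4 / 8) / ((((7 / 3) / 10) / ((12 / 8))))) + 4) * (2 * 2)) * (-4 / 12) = -2469 / 196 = -12.60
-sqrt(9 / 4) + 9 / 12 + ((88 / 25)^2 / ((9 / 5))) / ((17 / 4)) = 66529 / 76500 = 0.87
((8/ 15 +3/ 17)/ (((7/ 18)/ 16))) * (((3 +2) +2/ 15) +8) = 1141024/ 2975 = 383.54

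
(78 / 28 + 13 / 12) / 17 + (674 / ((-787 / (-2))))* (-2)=-3594113 / 1123836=-3.20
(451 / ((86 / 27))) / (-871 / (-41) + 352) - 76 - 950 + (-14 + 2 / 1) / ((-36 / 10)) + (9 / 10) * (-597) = -5131268386 / 3290145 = -1559.59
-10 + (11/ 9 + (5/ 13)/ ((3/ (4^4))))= 2813/ 117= 24.04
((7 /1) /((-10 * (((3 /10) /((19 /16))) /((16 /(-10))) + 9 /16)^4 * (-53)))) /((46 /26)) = 0.28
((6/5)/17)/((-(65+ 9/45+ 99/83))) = -498/468401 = -0.00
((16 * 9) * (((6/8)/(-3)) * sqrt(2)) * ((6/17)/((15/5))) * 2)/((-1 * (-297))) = -16 * sqrt(2)/561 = -0.04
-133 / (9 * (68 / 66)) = -1463 / 102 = -14.34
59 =59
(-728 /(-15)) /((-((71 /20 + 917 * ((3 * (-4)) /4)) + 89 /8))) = 5824 /328359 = 0.02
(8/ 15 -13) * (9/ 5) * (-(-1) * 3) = -1683/ 25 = -67.32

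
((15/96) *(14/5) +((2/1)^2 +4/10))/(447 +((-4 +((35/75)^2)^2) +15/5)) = 3918375/361298416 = 0.01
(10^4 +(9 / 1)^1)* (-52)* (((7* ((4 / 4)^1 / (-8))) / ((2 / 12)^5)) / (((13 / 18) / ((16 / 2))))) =39226311936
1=1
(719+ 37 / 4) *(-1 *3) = -8739 / 4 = -2184.75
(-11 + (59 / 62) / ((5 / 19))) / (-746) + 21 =4858749 / 231260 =21.01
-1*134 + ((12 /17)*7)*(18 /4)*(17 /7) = -80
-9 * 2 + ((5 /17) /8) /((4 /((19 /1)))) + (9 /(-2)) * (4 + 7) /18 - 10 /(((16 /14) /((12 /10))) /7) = -51177 /544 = -94.08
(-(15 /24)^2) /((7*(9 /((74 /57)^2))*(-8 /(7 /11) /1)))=34225 /41171328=0.00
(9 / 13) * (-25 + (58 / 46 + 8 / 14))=-33570 / 2093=-16.04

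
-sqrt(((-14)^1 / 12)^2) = -7 / 6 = -1.17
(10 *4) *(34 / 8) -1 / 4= 169.75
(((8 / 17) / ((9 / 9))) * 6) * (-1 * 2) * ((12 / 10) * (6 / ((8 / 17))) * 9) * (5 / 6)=-648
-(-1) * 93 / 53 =93 / 53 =1.75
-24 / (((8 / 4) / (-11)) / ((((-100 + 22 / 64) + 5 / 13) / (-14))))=1362801 / 1456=935.99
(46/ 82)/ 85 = 0.01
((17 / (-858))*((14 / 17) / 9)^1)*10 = -0.02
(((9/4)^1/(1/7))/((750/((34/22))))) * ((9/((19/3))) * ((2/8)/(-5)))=-9639/4180000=-0.00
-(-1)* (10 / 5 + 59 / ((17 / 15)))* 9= 8271 / 17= 486.53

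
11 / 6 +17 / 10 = 53 / 15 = 3.53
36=36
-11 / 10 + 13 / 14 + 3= 99 / 35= 2.83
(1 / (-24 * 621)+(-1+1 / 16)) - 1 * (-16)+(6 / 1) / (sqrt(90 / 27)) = 3 * sqrt(30) / 5+448981 / 29808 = 18.35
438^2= 191844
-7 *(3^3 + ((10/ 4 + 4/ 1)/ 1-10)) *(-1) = 329/ 2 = 164.50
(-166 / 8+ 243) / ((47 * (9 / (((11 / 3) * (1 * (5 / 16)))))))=48895 / 81216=0.60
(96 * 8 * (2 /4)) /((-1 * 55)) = -384 /55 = -6.98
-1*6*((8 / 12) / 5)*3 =-12 / 5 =-2.40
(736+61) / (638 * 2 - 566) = 797 / 710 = 1.12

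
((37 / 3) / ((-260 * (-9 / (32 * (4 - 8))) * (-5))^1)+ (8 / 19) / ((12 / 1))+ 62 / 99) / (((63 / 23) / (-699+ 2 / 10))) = -117357128872 / 577702125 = -203.14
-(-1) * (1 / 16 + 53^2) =44945 / 16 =2809.06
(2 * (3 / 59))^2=36 / 3481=0.01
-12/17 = -0.71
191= 191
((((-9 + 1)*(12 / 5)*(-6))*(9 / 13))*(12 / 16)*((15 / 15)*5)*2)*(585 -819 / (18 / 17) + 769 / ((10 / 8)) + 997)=851591.63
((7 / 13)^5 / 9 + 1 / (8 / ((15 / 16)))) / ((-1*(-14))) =52275851 / 5988213504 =0.01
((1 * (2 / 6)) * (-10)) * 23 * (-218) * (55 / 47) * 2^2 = 11030800 / 141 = 78232.62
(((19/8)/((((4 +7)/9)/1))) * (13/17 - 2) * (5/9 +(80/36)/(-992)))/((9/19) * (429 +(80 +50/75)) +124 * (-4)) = 1337505/256366528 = 0.01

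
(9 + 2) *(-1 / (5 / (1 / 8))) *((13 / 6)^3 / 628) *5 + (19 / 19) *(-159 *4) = -690201191 / 1085184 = -636.02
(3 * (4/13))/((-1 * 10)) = -6/65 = -0.09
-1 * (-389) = 389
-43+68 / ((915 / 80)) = -6781 / 183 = -37.05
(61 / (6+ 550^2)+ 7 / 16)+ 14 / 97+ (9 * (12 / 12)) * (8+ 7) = 31827157355 / 234744656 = 135.58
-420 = -420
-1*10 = -10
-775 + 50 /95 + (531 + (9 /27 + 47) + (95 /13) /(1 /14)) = -69530 /741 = -93.83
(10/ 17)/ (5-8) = -10/ 51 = -0.20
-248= -248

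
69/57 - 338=-6399/19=-336.79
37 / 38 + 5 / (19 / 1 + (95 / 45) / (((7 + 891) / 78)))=6379 / 5168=1.23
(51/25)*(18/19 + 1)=3.97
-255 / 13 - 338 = -4649 / 13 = -357.62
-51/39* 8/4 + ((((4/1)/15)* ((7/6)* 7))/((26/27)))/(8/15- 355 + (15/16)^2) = -46277314/17651101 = -2.62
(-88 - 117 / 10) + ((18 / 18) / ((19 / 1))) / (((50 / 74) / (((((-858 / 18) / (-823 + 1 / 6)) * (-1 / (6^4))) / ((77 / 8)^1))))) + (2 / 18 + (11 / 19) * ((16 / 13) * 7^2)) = -2235847911161 / 34571095650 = -64.67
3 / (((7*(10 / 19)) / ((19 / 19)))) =57 / 70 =0.81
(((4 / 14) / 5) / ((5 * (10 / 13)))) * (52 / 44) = 169 / 9625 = 0.02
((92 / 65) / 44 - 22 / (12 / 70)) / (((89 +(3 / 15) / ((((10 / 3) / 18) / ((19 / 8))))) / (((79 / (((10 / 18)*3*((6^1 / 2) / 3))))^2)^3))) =-130051901496314361744 / 8183621875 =-15891729051.36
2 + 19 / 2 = 23 / 2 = 11.50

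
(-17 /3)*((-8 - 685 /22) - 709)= 4239.44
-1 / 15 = -0.07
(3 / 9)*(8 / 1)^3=512 / 3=170.67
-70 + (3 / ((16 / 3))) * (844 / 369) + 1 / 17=-191409 / 2788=-68.65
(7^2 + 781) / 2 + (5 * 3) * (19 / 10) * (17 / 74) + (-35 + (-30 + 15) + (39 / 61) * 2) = 3365873 / 9028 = 372.83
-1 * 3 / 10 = -3 / 10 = -0.30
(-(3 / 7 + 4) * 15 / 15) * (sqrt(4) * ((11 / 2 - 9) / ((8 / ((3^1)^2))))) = 279 / 8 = 34.88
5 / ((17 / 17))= 5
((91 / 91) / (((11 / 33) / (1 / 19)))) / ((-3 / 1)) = -1 / 19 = -0.05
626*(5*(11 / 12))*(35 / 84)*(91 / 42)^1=1118975 / 432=2590.22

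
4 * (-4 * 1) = -16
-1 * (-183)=183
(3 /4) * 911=2733 /4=683.25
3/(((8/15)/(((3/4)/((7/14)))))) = 135/16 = 8.44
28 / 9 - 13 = -89 / 9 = -9.89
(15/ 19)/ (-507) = -5/ 3211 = -0.00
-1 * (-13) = 13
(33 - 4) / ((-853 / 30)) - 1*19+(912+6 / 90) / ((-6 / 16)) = -94127609 / 38385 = -2452.20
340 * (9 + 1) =3400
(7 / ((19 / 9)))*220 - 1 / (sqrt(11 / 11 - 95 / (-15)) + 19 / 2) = 4*sqrt(66) / 995 + 13788534 / 18905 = 729.39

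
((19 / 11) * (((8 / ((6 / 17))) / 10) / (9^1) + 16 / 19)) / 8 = 1403 / 5940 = 0.24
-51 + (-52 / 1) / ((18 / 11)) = -745 / 9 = -82.78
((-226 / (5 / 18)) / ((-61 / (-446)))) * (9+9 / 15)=-87087744 / 1525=-57106.72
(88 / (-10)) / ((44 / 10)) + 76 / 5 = 66 / 5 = 13.20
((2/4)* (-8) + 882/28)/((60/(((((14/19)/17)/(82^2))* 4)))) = 77/6515556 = 0.00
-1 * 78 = -78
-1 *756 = -756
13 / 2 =6.50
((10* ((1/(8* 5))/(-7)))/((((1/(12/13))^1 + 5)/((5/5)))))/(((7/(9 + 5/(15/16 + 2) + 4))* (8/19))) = -39387/1344952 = -0.03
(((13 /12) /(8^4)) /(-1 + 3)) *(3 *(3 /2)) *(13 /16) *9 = 4563 /1048576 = 0.00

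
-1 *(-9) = 9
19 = 19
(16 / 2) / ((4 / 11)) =22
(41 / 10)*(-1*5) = -41 / 2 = -20.50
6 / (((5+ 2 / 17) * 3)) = 34 / 87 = 0.39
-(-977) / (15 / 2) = 1954 / 15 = 130.27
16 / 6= 8 / 3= 2.67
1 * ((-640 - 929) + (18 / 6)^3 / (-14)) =-21993 / 14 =-1570.93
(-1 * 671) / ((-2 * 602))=671 / 1204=0.56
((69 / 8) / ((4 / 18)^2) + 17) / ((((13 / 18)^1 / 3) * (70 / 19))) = 3146229 / 14560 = 216.09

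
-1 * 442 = -442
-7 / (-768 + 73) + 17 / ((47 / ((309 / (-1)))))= -111.76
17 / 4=4.25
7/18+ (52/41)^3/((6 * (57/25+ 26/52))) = 88151333/172440342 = 0.51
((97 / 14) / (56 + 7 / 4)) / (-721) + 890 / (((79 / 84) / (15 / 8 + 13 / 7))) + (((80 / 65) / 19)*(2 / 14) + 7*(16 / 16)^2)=80506475249614 / 22749367641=3538.84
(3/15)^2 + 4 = 4.04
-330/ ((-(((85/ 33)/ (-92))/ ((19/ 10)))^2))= 54902823624/ 36125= 1519801.35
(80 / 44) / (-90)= -2 / 99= -0.02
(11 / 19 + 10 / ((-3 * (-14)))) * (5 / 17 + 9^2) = 66.42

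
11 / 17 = 0.65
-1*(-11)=11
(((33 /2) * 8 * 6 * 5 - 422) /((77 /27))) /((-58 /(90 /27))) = -71.30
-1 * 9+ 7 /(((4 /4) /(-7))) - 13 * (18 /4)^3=-9941 /8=-1242.62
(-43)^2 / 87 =1849 / 87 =21.25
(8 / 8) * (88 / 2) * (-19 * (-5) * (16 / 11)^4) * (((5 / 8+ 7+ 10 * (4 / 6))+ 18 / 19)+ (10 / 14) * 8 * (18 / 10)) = 13348864000 / 27951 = 477580.91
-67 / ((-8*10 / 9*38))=603 / 3040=0.20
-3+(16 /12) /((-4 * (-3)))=-26 /9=-2.89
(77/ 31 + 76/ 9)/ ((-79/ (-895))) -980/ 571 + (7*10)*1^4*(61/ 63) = 189.87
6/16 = 3/8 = 0.38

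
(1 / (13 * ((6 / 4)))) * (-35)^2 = 2450 / 39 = 62.82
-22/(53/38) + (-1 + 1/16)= -14171/848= -16.71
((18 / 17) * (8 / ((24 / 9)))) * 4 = 216 / 17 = 12.71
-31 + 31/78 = -2387/78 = -30.60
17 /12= 1.42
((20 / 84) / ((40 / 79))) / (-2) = -79 / 336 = -0.24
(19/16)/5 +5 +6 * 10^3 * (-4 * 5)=-9599581/80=-119994.76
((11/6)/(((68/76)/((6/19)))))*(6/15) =22/85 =0.26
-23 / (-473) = 23 / 473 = 0.05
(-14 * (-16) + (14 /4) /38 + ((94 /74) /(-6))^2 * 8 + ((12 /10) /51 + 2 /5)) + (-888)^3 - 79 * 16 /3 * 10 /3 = -55733729377875749 /79593660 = -700228251.57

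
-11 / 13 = -0.85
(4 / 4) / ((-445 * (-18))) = 1 / 8010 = 0.00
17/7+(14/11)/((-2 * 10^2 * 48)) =897551/369600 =2.43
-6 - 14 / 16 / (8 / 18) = -255 / 32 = -7.97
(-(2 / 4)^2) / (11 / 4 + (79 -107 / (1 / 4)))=1 / 1385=0.00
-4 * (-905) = 3620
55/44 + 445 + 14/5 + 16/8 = 9021/20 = 451.05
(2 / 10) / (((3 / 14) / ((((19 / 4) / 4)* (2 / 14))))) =19 / 120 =0.16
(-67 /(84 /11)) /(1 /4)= -737 /21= -35.10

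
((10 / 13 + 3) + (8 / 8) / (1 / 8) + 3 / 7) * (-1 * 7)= -1110 / 13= -85.38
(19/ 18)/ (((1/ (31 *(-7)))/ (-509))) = 2098607/ 18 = 116589.28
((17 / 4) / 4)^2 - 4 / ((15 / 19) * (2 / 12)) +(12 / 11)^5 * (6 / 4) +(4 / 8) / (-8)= -27.02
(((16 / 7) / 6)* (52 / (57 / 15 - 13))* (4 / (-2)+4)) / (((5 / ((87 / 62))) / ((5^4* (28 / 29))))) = -520000 / 713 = -729.31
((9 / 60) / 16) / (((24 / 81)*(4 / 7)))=567 / 10240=0.06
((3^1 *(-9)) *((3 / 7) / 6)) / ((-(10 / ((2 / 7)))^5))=27 / 735306250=0.00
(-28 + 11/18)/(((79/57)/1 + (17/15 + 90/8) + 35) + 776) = -93670/2820711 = -0.03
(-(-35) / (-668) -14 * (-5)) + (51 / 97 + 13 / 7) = 32807099 / 453572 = 72.33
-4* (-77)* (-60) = -18480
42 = 42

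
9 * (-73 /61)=-10.77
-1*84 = -84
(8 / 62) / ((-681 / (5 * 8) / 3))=-160 / 7037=-0.02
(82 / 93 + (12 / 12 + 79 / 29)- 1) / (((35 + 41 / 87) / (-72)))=-350100 / 47833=-7.32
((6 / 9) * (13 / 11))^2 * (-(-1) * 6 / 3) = 1.24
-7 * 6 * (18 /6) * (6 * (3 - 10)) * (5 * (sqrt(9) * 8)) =635040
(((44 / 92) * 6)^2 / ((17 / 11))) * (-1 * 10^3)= -47916000 / 8993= -5328.14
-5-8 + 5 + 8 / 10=-36 / 5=-7.20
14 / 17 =0.82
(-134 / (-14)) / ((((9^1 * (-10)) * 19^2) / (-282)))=0.08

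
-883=-883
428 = 428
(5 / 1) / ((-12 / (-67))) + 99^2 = 117947 / 12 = 9828.92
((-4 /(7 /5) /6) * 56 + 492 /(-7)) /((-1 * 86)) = 1018 /903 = 1.13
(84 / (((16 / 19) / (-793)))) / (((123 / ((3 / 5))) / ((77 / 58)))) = -24363339 / 47560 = -512.27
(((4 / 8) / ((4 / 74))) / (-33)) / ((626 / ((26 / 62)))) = -481 / 2561592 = -0.00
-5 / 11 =-0.45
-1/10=-0.10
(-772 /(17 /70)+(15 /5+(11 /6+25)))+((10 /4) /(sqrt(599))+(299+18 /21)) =-2034281 /714+5 * sqrt(599) /1198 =-2849.03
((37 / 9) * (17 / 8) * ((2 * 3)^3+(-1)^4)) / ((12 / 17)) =2320381 / 864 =2685.63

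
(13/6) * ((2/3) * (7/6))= 91/54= 1.69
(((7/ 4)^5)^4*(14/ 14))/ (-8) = -79792266297612001/ 8796093022208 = -9071.33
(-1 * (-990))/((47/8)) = 7920/47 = 168.51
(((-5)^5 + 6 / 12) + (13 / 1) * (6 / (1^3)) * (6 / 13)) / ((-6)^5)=2059 / 5184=0.40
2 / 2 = 1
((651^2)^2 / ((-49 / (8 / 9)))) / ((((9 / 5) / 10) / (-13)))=235313150800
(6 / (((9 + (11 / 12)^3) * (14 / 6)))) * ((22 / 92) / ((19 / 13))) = 2223936 / 51645097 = 0.04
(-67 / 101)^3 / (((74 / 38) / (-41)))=234294377 / 38121137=6.15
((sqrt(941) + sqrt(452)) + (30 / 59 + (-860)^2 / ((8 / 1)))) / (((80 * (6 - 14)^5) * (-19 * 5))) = sqrt(113) / 124518400 + sqrt(941) / 249036800 + 272729 / 734658560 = 0.00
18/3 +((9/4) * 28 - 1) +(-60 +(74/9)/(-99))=7054/891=7.92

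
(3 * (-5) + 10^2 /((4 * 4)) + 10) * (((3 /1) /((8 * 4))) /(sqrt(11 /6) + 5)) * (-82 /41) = -225 /4448 + 15 * sqrt(66) /8896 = -0.04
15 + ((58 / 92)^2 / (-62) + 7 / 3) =6819461 / 393576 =17.33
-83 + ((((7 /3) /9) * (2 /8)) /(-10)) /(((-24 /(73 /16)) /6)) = -5736449 /69120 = -82.99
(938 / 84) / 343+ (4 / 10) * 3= 12683 / 10290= 1.23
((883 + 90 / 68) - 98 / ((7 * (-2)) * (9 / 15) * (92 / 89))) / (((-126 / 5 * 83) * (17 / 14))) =-21011005 / 59583708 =-0.35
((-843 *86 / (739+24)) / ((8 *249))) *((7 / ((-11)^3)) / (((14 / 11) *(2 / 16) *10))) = 12083 / 76628090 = 0.00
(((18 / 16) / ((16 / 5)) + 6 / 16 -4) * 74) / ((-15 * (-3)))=-15503 / 2880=-5.38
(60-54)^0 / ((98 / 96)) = 48 / 49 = 0.98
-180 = -180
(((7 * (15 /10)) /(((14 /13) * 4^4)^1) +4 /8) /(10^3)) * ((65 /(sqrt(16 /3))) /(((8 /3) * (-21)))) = -7163 * sqrt(3) /45875200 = -0.00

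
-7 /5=-1.40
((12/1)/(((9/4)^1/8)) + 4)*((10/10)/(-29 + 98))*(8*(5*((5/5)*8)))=44800/207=216.43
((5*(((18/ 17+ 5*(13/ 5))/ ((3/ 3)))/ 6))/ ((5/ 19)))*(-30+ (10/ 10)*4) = -59033/ 51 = -1157.51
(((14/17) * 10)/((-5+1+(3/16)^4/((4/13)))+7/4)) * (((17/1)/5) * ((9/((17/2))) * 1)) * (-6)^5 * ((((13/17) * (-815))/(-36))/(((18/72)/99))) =13303865545850880/18906091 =703681450.91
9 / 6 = 1.50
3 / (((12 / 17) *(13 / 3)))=51 / 52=0.98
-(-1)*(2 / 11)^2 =0.03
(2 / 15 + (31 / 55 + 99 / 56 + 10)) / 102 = 1355 / 11088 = 0.12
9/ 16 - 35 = -551/ 16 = -34.44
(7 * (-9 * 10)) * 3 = -1890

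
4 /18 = 2 /9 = 0.22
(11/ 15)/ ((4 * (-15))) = -11/ 900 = -0.01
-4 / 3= -1.33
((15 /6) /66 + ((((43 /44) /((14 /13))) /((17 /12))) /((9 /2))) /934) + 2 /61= 0.07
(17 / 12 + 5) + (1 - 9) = -19 / 12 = -1.58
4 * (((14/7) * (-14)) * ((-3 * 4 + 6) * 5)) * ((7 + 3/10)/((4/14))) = 85848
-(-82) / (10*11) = 41 / 55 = 0.75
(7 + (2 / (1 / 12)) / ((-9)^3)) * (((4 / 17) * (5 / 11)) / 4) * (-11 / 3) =-8465 / 12393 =-0.68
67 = 67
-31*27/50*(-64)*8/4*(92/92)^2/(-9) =-5952/25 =-238.08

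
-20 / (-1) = 20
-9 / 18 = -1 / 2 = -0.50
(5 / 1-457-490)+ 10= -932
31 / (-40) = -31 / 40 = -0.78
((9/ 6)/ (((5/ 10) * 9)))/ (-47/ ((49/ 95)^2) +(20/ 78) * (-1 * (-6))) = -31213/ 16398765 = -0.00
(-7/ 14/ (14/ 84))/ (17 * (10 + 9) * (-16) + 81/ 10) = 30/ 51599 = 0.00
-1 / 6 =-0.17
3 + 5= 8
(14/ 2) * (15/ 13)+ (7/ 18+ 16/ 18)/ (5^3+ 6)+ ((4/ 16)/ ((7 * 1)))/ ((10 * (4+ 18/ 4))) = 295003237/ 36478260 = 8.09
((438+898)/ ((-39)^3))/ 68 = -334/ 1008423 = -0.00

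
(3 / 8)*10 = 15 / 4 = 3.75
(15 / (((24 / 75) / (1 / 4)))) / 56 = 375 / 1792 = 0.21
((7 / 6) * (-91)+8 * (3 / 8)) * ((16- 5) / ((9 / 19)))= -129371 / 54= -2395.76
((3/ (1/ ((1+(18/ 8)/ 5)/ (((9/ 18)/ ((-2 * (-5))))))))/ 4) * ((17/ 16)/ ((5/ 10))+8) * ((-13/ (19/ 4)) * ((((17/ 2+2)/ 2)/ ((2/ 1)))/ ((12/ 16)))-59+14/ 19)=-9083583/ 608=-14940.10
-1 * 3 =-3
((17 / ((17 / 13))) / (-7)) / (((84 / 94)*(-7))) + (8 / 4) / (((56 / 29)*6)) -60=-490055 / 8232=-59.53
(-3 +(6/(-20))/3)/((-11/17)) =527/110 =4.79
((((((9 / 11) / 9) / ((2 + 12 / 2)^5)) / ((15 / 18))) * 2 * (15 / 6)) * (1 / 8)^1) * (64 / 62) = 3 / 1396736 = 0.00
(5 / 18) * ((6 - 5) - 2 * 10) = -95 / 18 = -5.28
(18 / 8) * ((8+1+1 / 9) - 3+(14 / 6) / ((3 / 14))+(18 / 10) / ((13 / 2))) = 10107 / 260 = 38.87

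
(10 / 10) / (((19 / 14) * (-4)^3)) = -7 / 608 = -0.01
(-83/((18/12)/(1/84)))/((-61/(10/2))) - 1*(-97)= 745957/7686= 97.05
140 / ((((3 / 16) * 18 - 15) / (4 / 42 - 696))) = 2338240 / 279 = 8380.79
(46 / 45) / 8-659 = -118597 / 180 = -658.87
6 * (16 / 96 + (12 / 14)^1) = 43 / 7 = 6.14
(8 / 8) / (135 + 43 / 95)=95 / 12868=0.01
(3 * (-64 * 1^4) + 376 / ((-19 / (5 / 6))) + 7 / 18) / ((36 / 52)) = -925223 / 3078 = -300.59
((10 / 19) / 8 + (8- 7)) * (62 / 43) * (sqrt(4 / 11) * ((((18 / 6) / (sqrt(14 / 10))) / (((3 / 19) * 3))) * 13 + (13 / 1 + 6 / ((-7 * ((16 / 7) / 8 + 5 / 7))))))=213435 * sqrt(11) / 62909 + 10881 * sqrt(385) / 3311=75.73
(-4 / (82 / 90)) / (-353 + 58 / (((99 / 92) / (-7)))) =17820 / 2964259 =0.01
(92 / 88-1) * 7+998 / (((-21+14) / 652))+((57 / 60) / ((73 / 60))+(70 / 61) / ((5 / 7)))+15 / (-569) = -36270476567515 / 390198578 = -92953.89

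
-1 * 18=-18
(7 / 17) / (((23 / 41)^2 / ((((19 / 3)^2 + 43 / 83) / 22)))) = 2.42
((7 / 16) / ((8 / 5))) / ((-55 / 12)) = -21 / 352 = -0.06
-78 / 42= -1.86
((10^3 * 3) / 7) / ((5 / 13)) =7800 / 7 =1114.29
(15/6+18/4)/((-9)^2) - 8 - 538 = -44219/81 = -545.91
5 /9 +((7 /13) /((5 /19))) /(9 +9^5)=2132783 /3838770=0.56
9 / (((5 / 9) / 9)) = 729 / 5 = 145.80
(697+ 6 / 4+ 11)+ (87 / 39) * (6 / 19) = 710.20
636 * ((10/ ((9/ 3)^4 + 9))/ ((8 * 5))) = 53/ 30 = 1.77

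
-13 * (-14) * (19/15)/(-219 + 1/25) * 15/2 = -6175/782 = -7.90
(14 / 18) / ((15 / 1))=7 / 135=0.05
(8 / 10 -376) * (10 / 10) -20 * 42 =-6076 / 5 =-1215.20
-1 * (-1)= 1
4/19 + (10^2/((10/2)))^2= 400.21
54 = 54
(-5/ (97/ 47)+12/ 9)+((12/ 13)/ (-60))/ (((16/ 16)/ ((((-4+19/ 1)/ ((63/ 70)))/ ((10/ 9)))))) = -4994/ 3783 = -1.32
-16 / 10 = -8 / 5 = -1.60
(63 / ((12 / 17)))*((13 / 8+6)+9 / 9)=24633 / 32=769.78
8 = 8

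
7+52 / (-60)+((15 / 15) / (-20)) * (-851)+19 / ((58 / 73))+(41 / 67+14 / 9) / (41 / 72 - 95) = 57524279587 / 792627420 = 72.57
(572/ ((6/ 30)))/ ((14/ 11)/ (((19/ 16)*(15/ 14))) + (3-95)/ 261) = 195012675/ 44173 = 4414.75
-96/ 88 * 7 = -84/ 11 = -7.64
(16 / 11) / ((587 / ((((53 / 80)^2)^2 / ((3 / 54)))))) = 0.01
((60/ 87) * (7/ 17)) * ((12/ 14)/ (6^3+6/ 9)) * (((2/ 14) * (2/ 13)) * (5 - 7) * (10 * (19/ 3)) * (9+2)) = -20064/ 583219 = -0.03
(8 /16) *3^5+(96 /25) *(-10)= 831 /10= 83.10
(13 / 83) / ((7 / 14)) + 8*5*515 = 1709826 / 83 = 20600.31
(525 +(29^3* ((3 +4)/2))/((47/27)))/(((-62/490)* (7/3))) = -489181455/2914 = -167872.84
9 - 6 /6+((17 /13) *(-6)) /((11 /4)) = 736 /143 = 5.15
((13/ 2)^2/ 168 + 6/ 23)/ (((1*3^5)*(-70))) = -0.00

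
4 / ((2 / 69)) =138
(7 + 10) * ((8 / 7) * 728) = 14144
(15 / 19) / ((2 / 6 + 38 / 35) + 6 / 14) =1575 / 3686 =0.43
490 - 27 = 463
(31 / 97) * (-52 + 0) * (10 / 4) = -4030 / 97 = -41.55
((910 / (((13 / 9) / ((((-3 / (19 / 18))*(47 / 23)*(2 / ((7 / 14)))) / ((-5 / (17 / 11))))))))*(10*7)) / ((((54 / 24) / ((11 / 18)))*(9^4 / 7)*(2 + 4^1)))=43849120 / 2867157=15.29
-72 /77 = -0.94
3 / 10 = 0.30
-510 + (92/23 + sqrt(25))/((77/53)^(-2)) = -1379229/2809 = -491.00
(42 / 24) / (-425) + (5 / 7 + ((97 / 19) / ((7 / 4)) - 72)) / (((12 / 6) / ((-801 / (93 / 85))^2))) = -568706839181563 / 31040300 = -18321563.88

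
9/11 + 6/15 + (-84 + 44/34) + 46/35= -104947/1309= -80.17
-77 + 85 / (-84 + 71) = -1086 / 13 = -83.54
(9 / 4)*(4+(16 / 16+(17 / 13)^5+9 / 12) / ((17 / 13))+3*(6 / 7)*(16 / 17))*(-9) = -11763773289 / 54380144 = -216.32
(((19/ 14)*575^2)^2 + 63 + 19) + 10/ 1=39461953533657/ 196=201336497620.70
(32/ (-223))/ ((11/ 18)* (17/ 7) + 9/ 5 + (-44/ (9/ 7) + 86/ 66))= 24640/ 5088637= 0.00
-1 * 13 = -13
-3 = -3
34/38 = 17/19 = 0.89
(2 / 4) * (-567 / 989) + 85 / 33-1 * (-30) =2107639 / 65274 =32.29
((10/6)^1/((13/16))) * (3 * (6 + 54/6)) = 1200/13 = 92.31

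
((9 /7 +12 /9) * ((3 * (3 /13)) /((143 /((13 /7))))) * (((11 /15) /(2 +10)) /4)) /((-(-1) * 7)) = 11 /214032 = 0.00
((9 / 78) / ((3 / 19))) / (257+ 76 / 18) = 171 / 61126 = 0.00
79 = 79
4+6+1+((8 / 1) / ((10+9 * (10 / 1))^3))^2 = 171875000001 / 15625000000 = 11.00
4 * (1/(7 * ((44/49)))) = 7/11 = 0.64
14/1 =14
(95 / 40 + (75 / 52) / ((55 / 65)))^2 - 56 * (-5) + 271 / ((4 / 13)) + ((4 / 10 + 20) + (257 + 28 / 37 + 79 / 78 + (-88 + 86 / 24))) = 1372.15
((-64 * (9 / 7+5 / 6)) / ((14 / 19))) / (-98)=13528 / 7203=1.88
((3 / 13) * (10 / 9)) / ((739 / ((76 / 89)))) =760 / 2565069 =0.00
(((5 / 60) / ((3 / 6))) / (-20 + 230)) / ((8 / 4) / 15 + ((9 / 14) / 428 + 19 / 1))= 214 / 5159517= 0.00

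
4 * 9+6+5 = 47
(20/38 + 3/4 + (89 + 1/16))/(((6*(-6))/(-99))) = 302093/1216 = 248.43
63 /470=0.13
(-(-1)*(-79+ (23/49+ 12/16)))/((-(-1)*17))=-15245/3332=-4.58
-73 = -73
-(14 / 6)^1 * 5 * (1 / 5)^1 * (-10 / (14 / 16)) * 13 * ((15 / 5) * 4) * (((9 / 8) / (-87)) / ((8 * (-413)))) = 195 / 11977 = 0.02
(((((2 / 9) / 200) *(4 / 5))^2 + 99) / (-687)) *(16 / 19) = -2004750016 / 16520203125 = -0.12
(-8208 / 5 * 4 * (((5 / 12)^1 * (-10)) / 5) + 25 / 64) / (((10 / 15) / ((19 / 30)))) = 6654427 / 1280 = 5198.77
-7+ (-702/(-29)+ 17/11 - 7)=3749/319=11.75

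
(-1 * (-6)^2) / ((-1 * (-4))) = -9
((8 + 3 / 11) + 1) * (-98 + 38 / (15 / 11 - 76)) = -8249352 / 9031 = -913.45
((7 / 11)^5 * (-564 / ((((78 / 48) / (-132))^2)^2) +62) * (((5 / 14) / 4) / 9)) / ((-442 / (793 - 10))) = 366257221995253523235 / 8132406816248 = 45036756.06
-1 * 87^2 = -7569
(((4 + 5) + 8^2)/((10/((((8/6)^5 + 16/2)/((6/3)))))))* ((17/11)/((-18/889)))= -3402.80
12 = 12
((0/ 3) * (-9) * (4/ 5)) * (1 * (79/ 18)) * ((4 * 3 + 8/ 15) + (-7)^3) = 0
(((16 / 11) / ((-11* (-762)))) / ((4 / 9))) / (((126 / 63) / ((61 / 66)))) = 61 / 338074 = 0.00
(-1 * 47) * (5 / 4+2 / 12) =-799 / 12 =-66.58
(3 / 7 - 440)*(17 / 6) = -1245.45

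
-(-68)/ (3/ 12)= 272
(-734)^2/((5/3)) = 1616268/5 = 323253.60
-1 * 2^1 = -2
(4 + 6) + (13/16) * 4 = 53/4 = 13.25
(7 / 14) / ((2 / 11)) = 11 / 4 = 2.75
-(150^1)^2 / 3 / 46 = -3750 / 23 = -163.04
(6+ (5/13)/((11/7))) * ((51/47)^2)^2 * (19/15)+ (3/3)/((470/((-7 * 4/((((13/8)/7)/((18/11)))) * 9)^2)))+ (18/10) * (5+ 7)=71612605247409/10615382635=6746.12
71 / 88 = 0.81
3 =3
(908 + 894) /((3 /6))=3604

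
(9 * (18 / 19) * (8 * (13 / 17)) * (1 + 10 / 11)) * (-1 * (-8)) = 2830464 / 3553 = 796.64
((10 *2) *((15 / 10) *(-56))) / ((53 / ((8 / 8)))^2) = -1680 / 2809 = -0.60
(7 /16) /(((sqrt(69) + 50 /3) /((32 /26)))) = 1050 /24427 - 63 * sqrt(69) /24427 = 0.02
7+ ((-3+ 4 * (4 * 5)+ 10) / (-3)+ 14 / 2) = -15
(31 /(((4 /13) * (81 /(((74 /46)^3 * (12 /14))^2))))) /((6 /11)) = 11373865171097 /391702962294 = 29.04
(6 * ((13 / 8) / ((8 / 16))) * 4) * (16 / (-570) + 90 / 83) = 649636 / 7885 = 82.39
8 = 8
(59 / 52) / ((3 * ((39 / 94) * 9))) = 2773 / 27378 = 0.10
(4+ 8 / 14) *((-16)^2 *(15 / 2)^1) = 61440 / 7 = 8777.14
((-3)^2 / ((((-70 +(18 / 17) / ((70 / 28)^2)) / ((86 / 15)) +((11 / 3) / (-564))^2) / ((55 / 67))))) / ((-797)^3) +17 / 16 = 6680840501020773946141 / 6287849876222928041168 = 1.06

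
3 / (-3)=-1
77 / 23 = 3.35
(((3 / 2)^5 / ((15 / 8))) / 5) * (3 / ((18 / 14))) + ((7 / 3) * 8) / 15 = 2821 / 900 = 3.13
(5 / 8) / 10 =1 / 16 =0.06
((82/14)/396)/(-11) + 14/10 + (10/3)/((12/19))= 1017889/152460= 6.68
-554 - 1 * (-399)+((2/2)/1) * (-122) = -277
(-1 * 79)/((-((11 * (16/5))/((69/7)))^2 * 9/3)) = 3134325/1517824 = 2.07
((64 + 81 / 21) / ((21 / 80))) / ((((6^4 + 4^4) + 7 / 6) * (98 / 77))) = 418000 / 3196417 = 0.13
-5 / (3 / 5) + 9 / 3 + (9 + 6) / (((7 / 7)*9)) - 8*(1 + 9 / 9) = -59 / 3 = -19.67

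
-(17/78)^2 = -289/6084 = -0.05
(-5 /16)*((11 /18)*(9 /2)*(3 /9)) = -0.29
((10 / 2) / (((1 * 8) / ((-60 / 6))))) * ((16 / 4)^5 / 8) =-800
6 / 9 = 2 / 3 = 0.67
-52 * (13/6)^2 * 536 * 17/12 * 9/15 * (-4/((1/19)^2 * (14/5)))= 57356207.17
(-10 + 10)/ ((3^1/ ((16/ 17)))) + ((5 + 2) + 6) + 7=20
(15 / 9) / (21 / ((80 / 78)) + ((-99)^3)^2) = 200 / 112977617930577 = 0.00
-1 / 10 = -0.10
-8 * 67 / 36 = -134 / 9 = -14.89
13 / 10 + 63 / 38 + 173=16716 / 95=175.96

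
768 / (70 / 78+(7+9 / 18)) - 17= 48769 / 655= 74.46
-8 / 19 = -0.42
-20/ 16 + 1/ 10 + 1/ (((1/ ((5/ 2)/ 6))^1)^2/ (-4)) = -83/ 45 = -1.84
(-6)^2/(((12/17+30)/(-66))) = -2244/29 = -77.38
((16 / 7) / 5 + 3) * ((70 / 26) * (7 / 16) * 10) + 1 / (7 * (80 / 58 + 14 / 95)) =62486695 / 1530984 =40.81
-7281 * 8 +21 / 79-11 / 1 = -4602440 / 79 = -58258.73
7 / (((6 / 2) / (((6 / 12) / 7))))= 1 / 6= 0.17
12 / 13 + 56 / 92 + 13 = 4345 / 299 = 14.53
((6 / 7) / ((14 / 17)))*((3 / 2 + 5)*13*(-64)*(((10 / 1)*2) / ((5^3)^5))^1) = -1103232 / 299072265625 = -0.00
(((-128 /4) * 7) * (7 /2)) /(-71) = 784 /71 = 11.04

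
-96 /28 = -24 /7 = -3.43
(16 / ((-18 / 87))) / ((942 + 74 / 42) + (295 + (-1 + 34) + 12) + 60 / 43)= -69832 / 1160497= -0.06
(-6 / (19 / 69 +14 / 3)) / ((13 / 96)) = -39744 / 4433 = -8.97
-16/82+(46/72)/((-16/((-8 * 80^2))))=754328/369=2044.25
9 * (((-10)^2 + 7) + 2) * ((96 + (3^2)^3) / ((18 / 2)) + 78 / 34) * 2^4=1474808.47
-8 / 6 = -4 / 3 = -1.33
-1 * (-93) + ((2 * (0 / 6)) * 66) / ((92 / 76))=93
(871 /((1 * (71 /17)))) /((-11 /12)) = -177684 /781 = -227.51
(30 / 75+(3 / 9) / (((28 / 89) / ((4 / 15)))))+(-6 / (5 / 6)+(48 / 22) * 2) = -2.15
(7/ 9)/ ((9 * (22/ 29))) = 203/ 1782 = 0.11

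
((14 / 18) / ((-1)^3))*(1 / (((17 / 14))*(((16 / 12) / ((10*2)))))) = -490 / 51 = -9.61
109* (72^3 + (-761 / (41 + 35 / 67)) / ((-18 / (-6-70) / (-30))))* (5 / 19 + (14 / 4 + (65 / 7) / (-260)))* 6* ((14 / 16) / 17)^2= 1185648434966793 / 488830784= 2425478.25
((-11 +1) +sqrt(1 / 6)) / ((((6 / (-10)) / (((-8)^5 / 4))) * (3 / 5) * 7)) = -2048000 / 63 +102400 * sqrt(6) / 189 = -31180.81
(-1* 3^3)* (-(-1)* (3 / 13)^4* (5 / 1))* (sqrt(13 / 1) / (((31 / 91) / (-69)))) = 5281605* sqrt(13) / 68107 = 279.61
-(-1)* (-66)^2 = 4356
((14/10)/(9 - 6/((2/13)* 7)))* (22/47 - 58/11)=-1.96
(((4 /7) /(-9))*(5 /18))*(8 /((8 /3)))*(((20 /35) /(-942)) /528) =5 /82253556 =0.00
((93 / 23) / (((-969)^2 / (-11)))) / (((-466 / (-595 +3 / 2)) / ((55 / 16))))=-0.00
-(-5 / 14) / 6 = 5 / 84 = 0.06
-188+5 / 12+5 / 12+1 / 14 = -3929 / 21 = -187.10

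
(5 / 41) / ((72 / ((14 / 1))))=35 / 1476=0.02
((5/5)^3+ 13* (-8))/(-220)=103/220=0.47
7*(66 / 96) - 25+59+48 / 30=3233 / 80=40.41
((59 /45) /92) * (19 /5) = 0.05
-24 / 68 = -6 / 17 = -0.35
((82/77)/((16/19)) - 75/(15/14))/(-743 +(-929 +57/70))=211705/5147252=0.04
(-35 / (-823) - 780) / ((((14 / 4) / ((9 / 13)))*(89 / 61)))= -704811690 / 6665477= -105.74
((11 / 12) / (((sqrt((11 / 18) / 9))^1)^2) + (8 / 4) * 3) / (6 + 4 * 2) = 39 / 28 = 1.39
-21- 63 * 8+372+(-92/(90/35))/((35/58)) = -9553/45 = -212.29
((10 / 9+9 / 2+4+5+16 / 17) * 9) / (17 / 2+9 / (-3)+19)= 5.71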